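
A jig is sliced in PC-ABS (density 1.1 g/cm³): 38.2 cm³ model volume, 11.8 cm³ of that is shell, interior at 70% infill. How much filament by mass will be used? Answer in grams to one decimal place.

Interior volume = 38.2 − 11.8 = 26.4 cm³.
Infill volume = 0.70 × 26.4 = 18.48 cm³.
Total printed volume = 11.8 + 18.48 = 30.28 cm³.
Mass: 30.28 × 1.1 → 33.308 g.

33.3 g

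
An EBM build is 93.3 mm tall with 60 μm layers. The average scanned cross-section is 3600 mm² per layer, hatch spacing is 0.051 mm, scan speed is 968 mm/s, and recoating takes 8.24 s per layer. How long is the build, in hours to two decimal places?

35.06 hours

Layers = ⌈93.3/0.06⌉ = 1555.
Scan path per layer = 3600 / 0.051, so 70588.2 mm.
Beam time per layer: 70588.2 / 968 → 72.9217 s.
Layer cycle = 72.9217 + 8.24 = 81.1617 s.
Build time = 1555 × 81.1617 = 126206.4435 s = 35.06 hours.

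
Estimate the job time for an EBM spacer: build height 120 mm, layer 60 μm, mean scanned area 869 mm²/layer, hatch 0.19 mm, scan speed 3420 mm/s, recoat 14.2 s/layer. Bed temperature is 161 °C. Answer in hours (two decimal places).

8.63 hours

Layers = ⌈120/0.06⌉ = 2000.
Scan path per layer = 869 / 0.19, so 4573.7 mm.
Scan time per layer = 4573.7 / 3420, so 1.3373 s.
Time per layer: 1.3373 + 14.2 → 15.5373 s.
2000 layers × 15.5373 s/layer = 31074.6 s, i.e. 8.63 hours.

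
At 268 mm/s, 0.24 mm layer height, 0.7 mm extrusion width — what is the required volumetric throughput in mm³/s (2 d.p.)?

45.02

Extrusion cross-section = 0.24 × 0.7, so 0.168 mm².
Q = v·A = 268 × 0.168 = 45.02 mm³/s.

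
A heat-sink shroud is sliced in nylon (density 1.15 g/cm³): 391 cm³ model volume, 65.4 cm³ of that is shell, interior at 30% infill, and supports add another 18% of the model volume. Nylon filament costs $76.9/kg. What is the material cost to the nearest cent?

Volume inside the shell = 391 − 65.4 = 325.6 cm³.
Infill volume = 0.30 × 325.6 = 97.68 cm³.
Support = 0.18 × 391, so 70.38 cm³.
Total extruded = 65.4 + 97.68 + 70.38 = 233.46 cm³.
Mass = 233.46 × 1.15, so 268.479 g.
Cost = 268.479 g / 1000 × $76.9/kg = $20.65.

$20.65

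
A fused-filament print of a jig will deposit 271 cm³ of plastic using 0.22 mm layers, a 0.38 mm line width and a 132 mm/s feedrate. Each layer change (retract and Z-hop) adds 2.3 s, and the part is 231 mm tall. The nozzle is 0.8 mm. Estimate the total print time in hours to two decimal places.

Extrusion cross-section: 0.22 × 0.38 → 0.0836 mm².
Toolpath length = 271 cm³ / 0.0836 mm² = 271000 / 0.0836 = 3241626.8 mm.
Time extruding = 3241626.8 / 132, so 24557.8 s.
Layers = ⌈231/0.22⌉ = 1050.
Layer-change overhead: 1050 × 2.3 → 2415 s.
Total = 24557.8 + 2415 = 26972.8 s = 7.49 hours.

7.49 hours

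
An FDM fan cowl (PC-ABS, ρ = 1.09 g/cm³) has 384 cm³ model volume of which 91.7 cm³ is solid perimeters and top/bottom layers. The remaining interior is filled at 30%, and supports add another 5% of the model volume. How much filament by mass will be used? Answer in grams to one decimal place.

216.5 g

Volume inside the shell = 384 − 91.7 = 292.3 cm³.
Infill volume: 0.30 × 292.3 → 87.69 cm³.
Support = 0.05 × 384, so 19.2 cm³.
Deposited volume = 91.7 + 87.69 + 19.2 = 198.59 cm³.
Mass = 198.59 × 1.09 = 216.4631 g.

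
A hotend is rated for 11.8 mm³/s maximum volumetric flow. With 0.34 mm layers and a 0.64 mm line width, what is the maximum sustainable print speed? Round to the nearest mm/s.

Bead cross-section: 0.34 × 0.64 → 0.2176 mm².
v_max = Q/A = 11.8/0.2176 = 54.23 mm/s → 54 mm/s.

54 mm/s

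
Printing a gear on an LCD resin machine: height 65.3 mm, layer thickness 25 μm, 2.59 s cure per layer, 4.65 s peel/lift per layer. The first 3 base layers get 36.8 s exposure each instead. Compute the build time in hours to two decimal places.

Number of layers: 65.3 / 0.025 → 2612 (rounded up).
Base layers = 3 × (36.8 + 4.65), so 124.35 s.
Regular layers = 2609 × (2.59 + 4.65), so 18889.16 s.
Sum: 124.35 + 18889.16 = 19013.51 s → 5.28 hours.

5.28 hours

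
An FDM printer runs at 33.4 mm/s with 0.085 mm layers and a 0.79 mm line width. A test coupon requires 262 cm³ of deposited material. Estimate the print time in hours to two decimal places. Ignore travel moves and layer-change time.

32.45 hours

Extrusion cross-section = 0.085 × 0.79 = 0.06715 mm².
Path length: 262000 mm³ / 0.06715 mm² → 3901712.6 mm.
Print-move time = 3901712.6 / 33.4, so 116817.7 s.
Converting: 116817.7 s = 32.45 hours.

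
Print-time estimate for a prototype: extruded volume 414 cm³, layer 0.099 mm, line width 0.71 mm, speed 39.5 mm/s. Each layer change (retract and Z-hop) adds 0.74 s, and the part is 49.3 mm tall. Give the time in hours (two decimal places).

Extrusion cross-section: 0.099 × 0.71 → 0.07029 mm².
Toolpath length = 414 cm³ / 0.07029 mm² = 414000 / 0.07029 = 5889884.8 mm.
Extrusion time: 5889884.8 / 39.5 → 149111 s.
Layer count = ceil(49.3 / 0.099) = 498.
Layer-change overhead: 498 × 0.74 → 368.52 s.
Total = 149111 + 368.52 = 149479.52 s = 41.52 hours.

41.52 hours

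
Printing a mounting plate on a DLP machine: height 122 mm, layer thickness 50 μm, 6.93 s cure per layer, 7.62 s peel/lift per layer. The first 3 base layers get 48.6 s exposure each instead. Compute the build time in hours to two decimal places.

9.90 hours

Number of layers: 122 / 0.05 → 2440 (rounded up).
Bottom layers: 3 × (48.6 + 7.62) → 168.66 s.
Normal layers = 2437 × (6.93 + 7.62), so 35458.35 s.
Sum: 168.66 + 35458.35 = 35627.01 s → 9.90 hours.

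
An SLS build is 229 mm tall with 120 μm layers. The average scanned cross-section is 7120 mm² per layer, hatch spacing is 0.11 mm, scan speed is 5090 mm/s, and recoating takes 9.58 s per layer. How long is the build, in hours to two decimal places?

Layer count = ceil(229 / 0.12) = 1909.
Per-layer scan distance = 7120 / 0.11 = 64727.3 mm.
Scan time per layer = 64727.3 / 5090, so 12.7166 s.
Time per layer = 12.7166 + 9.58, so 22.2966 s.
Total: 1909 × 22.2966 s = 42564.2094 s → 11.82 hours.

11.82 hours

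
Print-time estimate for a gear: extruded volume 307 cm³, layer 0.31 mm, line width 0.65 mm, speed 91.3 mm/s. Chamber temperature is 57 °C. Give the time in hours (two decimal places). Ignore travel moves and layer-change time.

Line area = 0.31 × 0.65, so 0.2015 mm².
Total extruded path = 307000/0.2015 = 1523573.2 mm.
Time extruding = 1523573.2 / 91.3 = 16687.5 s.
16687.5 s = 4.64 hours.

4.64 hours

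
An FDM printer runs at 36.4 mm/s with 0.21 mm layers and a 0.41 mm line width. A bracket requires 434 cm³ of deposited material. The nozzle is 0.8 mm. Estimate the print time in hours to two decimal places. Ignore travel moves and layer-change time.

Bead cross-section = 0.21 × 0.41, so 0.0861 mm².
Path length: 434000 mm³ / 0.0861 mm² → 5040650.4 mm.
Time extruding = 5040650.4 / 36.4, so 138479.4 s.
In the requested units: 138479.4 s = 38.47 hours.

38.47 hours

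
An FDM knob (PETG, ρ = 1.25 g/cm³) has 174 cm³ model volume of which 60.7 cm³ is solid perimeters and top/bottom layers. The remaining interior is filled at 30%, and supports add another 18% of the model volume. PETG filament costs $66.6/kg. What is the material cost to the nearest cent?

Volume inside the shell = 174 − 60.7 = 113.3 cm³.
Infill deposited: 0.30 × 113.3 → 33.99 cm³.
Support = 0.18 × 174, so 31.32 cm³.
Total extruded = 60.7 + 33.99 + 31.32, so 126.01 cm³.
Mass: 126.01 × 1.25 → 157.5125 g.
At $66.6/kg: 157.5125/1000 × 66.6 = $10.49.

$10.49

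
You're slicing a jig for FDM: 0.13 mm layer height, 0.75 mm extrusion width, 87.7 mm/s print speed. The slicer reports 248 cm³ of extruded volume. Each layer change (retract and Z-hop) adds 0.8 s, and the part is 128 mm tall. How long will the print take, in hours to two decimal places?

Extrusion cross-section: 0.13 × 0.75 → 0.0975 mm².
Toolpath length = 248 cm³ / 0.0975 mm² = 248000 / 0.0975 = 2543589.7 mm.
Extrusion time = 2543589.7 / 87.7 = 29003.3 s.
Number of layers: 128 / 0.13 → 985 (rounded up).
Z-hop total: 985 × 0.8 → 788 s.
Total = 29003.3 + 788 = 29791.3 s = 8.28 hours.

8.28 hours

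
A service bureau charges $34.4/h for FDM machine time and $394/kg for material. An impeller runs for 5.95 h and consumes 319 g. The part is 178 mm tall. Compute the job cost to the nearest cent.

Machine cost: 34.4 × 5.95 → $204.68.
Feedstock cost = 394 × 319/1000, so $125.686.
Job cost: 204.68 + 125.686 = 330.366 ≈ $330.37.

$330.37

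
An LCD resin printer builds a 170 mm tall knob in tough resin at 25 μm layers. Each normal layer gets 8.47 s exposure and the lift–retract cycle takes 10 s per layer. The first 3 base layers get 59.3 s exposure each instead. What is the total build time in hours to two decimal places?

Number of layers: 170 / 0.025 → 6800 (rounded up).
Burn-in layers = 3 × (59.3 + 10) = 207.9 s.
Remaining layers: 6797 × (8.47 + 10) → 125540.59 s.
Total = 207.9 + 125540.59 = 125748.49 s = 34.93 hours.

34.93 hours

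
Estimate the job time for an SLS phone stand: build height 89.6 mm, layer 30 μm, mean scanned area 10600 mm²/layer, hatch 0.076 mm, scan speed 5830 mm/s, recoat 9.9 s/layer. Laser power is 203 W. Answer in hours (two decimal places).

28.06 hours

Number of layers: 89.6 / 0.03 → 2987 (rounded up).
Scan path per layer = 10600 / 0.076, so 139473.7 mm.
Per-layer scan time = 139473.7 / 5830, so 23.9234 s.
Layer cycle: 23.9234 + 9.9 → 33.8234 s.
2987 layers × 33.8234 s/layer = 101030.4958 s, i.e. 28.06 hours.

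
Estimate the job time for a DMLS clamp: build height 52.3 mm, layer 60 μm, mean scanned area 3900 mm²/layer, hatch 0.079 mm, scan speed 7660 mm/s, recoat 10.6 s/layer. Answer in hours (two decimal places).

Layer count = ceil(52.3 / 0.06) = 872.
Hatch length per layer: 3900 / 0.079 → 49367.1 mm.
Scan time per layer: 49367.1 / 7660 → 6.4448 s.
Time per layer = 6.4448 + 10.6 = 17.0448 s.
Total: 872 × 17.0448 s = 14863.0656 s → 4.13 hours.

4.13 hours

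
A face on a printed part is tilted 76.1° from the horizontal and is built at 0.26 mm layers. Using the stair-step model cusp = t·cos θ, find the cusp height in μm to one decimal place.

62.5 μm

Cusp = layer height × cos(76.1°) = 0.26 × 0.2402 = 0.062452 mm = 62.5 μm.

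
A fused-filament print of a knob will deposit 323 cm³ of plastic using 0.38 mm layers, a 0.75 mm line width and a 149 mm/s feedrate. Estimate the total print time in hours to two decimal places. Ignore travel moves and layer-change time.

2.11 hours

Bead cross-section = 0.38 × 0.75, so 0.285 mm².
Path length: 323000 mm³ / 0.285 mm² → 1133333.3 mm.
Print-move time = 1133333.3 / 149 = 7606.3 s.
7606.3 s = 2.11 hours.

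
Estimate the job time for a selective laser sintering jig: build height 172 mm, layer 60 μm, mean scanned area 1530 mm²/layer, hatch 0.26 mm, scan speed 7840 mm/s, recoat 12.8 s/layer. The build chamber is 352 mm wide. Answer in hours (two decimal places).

Number of layers: 172 / 0.06 → 2867 (rounded up).
Per-layer scan distance = 1530 / 0.26 = 5884.6 mm.
Per-layer scan time = 5884.6 / 7840, so 0.7506 s.
Layer cycle: 0.7506 + 12.8 → 13.5506 s.
Build time = 2867 × 13.5506 = 38849.5702 s = 10.79 hours.

10.79 hours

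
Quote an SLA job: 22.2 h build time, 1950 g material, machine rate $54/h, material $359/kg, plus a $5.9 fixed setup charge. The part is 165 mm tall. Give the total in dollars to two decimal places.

$1904.75

Time charge: 54 × 22.2 → $1198.80.
Material charge: 359 × 1950/1000 → $700.05.
Adding setup: 1198.80 + 700.05 + 5.9 → $1904.75.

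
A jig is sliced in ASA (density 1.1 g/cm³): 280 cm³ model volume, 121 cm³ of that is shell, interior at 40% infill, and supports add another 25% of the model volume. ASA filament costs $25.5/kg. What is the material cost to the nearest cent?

$7.14

Infill region: 280 − 121 → 159 cm³.
Infill volume = 0.40 × 159, so 63.6 cm³.
Support: 0.25 × 280 → 70 cm³.
Deposited volume = 121 + 63.6 + 70 = 254.6 cm³.
Mass = 254.6 × 1.1 = 280.06 g.
At $25.5/kg: 280.06/1000 × 25.5 = $7.14.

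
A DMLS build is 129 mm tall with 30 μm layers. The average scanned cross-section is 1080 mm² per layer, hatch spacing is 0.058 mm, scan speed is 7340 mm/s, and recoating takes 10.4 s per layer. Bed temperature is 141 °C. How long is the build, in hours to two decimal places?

15.45 hours

Layers = ⌈129/0.03⌉ = 4300.
Scan path per layer = 1080 / 0.058, so 18620.7 mm.
Scan time per layer = 18620.7 / 7340, so 2.5369 s.
Time per layer = 2.5369 + 10.4 = 12.9369 s.
4300 layers × 12.9369 s/layer = 55628.67 s, i.e. 15.45 hours.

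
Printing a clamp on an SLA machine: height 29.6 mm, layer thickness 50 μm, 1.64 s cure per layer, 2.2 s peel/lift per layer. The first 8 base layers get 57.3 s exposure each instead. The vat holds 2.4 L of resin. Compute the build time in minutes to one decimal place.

45.3 minutes

Layer count = ceil(29.6 / 0.05) = 592.
Burn-in layers = 8 × (57.3 + 2.2) = 476 s.
Normal layers = 584 × (1.64 + 2.2) = 2242.56 s.
Sum: 476 + 2242.56 = 2718.56 s → 45.3 minutes.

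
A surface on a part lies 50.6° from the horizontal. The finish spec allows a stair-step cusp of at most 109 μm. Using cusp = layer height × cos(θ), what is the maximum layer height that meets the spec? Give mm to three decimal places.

Layer height = cusp / cos(50.6°) = 0.109 / 0.6347 = 0.172 mm.

0.172 mm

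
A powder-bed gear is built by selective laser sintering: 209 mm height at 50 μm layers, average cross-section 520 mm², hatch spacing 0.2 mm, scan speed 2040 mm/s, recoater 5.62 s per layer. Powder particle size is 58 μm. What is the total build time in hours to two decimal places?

8.01 hours

Layers = ⌈209/0.05⌉ = 4180.
Per-layer scan distance = 520 / 0.2 = 2600 mm.
Laser time per layer: 2600 / 2040 → 1.2745 s.
Per-layer time = 1.2745 + 5.62 = 6.8945 s.
Total: 4180 × 6.8945 s = 28819.01 s → 8.01 hours.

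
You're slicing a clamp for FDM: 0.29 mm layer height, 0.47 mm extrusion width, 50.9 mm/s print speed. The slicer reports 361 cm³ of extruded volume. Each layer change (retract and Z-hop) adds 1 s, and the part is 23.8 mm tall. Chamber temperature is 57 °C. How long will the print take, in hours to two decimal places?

14.48 hours

Line area: 0.29 × 0.47 → 0.1363 mm².
Path length: 361000 mm³ / 0.1363 mm² → 2648569.3 mm.
Time extruding: 2648569.3 / 50.9 → 52034.8 s.
Layers = ⌈23.8/0.29⌉ = 83.
Z-hop total = 83 × 1 = 83 s.
Altogether 52034.8 + 83 = 52117.8 s, i.e. 14.48 hours.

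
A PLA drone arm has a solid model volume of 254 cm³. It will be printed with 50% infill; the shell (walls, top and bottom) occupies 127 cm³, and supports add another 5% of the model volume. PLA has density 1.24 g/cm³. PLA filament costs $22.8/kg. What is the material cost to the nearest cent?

Interior volume = 254 − 127, so 127 cm³.
Infill deposited = 0.50 × 127, so 63.5 cm³.
Support: 0.05 × 254 → 12.7 cm³.
Total printed volume = 127 + 63.5 + 12.7, so 203.2 cm³.
Mass: 203.2 × 1.24 → 251.968 g.
Cost = 251.968 g / 1000 × $22.8/kg = $5.74.

$5.74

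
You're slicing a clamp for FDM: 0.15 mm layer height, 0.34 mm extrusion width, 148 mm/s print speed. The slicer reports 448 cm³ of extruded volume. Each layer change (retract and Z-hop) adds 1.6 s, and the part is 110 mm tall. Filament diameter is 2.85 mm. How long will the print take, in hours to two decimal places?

Extrusion cross-section: 0.15 × 0.34 → 0.051 mm².
Total extruded path = 448000/0.051 = 8784313.7 mm.
Print-move time = 8784313.7 / 148 = 59353.5 s.
Layers = ⌈110/0.15⌉ = 734.
Z-hop total = 734 × 1.6 = 1174.4 s.
Altogether 59353.5 + 1174.4 = 60527.9 s, i.e. 16.81 hours.

16.81 hours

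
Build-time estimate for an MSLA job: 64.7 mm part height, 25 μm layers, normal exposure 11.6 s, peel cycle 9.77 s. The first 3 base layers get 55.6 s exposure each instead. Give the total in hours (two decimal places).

15.40 hours

Number of layers: 64.7 / 0.025 → 2588 (rounded up).
Burn-in layers = 3 × (55.6 + 9.77) = 196.11 s.
Normal layers = 2585 × (11.6 + 9.77), so 55241.45 s.
Sum: 196.11 + 55241.45 = 55437.56 s → 15.40 hours.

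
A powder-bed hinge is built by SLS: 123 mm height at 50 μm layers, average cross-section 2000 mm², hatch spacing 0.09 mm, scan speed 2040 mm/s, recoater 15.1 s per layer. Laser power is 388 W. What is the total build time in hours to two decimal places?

Layers = ⌈123/0.05⌉ = 2460.
Hatch length per layer = 2000 / 0.09, so 22222.2 mm.
Scan time per layer = 22222.2 / 2040, so 10.8932 s.
Layer cycle: 10.8932 + 15.1 → 25.9932 s.
Total: 2460 × 25.9932 s = 63943.272 s → 17.76 hours.

17.76 hours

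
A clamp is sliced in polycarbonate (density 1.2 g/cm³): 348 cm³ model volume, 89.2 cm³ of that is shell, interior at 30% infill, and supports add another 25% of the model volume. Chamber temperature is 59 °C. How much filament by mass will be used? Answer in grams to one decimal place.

304.6 g

Volume inside the shell = 348 − 89.2, so 258.8 cm³.
Deposited infill = 0.30 × 258.8 = 77.64 cm³.
Support = 0.25 × 348 = 87 cm³.
Deposited volume: 89.2 + 77.64 + 87 → 253.84 cm³.
Mass = 253.84 × 1.2 = 304.608 g.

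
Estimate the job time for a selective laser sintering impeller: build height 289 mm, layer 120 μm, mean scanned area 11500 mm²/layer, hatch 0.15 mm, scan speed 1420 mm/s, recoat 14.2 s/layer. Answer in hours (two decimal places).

Layer count = ceil(289 / 0.12) = 2409.
Per-layer scan distance = 11500 / 0.15 = 76666.7 mm.
Per-layer scan time = 76666.7 / 1420 = 53.9906 s.
Time per layer = 53.9906 + 14.2 = 68.1906 s.
2409 layers × 68.1906 s/layer = 164271.1554 s, i.e. 45.63 hours.

45.63 hours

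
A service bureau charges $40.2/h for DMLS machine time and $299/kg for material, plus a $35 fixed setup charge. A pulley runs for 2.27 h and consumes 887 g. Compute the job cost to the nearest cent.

Time charge = 40.2 × 2.27, so $91.254.
Feedstock cost = 299 × 887/1000 = $265.213.
Adding setup: 91.254 + 265.213 + 35 → 391.467 ≈ $391.47.

$391.47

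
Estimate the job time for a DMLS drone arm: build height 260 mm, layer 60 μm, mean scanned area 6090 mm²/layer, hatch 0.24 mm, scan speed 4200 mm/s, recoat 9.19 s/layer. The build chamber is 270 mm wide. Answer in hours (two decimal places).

18.34 hours

Layer count = ceil(260 / 0.06) = 4334.
Scan path per layer = 6090 / 0.24, so 25375 mm.
Scan time per layer = 25375 / 4200 = 6.0417 s.
Time per layer: 6.0417 + 9.19 → 15.2317 s.
Total: 4334 × 15.2317 s = 66014.1878 s → 18.34 hours.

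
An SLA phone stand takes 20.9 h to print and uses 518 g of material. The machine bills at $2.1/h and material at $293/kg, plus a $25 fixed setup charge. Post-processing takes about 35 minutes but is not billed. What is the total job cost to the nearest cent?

$220.66

Machine-time cost = 2.1 × 20.9, so $43.89.
Material charge = 293 × 518/1000, so $151.774.
Total = 43.89 + 151.774 + 25 = 220.664 ≈ $220.66.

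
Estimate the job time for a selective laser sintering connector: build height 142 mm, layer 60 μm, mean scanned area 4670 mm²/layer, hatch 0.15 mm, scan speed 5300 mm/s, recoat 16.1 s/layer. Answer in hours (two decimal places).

Layers = ⌈142/0.06⌉ = 2367.
Per-layer scan distance: 4670 / 0.15 → 31133.3 mm.
Per-layer scan time = 31133.3 / 5300, so 5.8742 s.
Per-layer time: 5.8742 + 16.1 → 21.9742 s.
Total: 2367 × 21.9742 s = 52012.9314 s → 14.45 hours.

14.45 hours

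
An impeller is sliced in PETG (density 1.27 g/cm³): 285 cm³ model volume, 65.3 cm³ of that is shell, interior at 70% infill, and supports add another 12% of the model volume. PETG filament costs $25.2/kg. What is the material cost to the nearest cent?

Infill region = 285 − 65.3 = 219.7 cm³.
Deposited infill = 0.70 × 219.7, so 153.79 cm³.
Support = 0.12 × 285 = 34.2 cm³.
Total extruded = 65.3 + 153.79 + 34.2, so 253.29 cm³.
Mass = 253.29 × 1.27 = 321.6783 g.
Cost = 321.6783 g / 1000 × $25.2/kg = $8.11.

$8.11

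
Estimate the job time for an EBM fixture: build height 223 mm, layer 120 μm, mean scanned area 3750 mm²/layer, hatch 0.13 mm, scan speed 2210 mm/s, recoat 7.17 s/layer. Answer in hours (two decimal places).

10.44 hours

Number of layers: 223 / 0.12 → 1859 (rounded up).
Hatch length per layer: 3750 / 0.13 → 28846.2 mm.
Beam time per layer = 28846.2 / 2210, so 13.0526 s.
Time per layer: 13.0526 + 7.17 → 20.2226 s.
Build time = 1859 × 20.2226 = 37593.8134 s = 10.44 hours.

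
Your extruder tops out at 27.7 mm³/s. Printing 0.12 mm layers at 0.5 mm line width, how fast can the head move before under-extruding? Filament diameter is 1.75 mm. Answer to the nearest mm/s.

462 mm/s

Extrusion cross-section: 0.12 × 0.5 → 0.06 mm².
Max speed = 27.7 / 0.06 = 461.67 ≈ 462 mm/s.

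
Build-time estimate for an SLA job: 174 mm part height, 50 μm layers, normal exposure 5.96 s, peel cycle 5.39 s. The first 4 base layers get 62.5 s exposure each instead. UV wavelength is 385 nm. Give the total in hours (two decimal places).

Layers = ⌈174/0.05⌉ = 3480.
Base layers: 4 × (62.5 + 5.39) → 271.56 s.
Normal layers: 3476 × (5.96 + 5.39) → 39452.6 s.
Total = 271.56 + 39452.6 = 39724.16 s = 11.03 hours.

11.03 hours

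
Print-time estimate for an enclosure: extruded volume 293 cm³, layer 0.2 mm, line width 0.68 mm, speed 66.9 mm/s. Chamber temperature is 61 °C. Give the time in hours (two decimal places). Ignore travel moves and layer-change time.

8.95 hours

Bead cross-section: 0.2 × 0.68 → 0.136 mm².
Toolpath length = 293 cm³ / 0.136 mm² = 293000 / 0.136 = 2154411.8 mm.
Time extruding = 2154411.8 / 66.9, so 32203.5 s.
32203.5 s = 8.95 hours.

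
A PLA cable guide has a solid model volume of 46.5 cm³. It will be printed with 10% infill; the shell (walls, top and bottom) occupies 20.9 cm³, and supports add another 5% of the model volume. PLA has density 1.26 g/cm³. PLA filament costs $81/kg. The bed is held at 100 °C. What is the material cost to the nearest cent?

Infill region: 46.5 − 20.9 → 25.6 cm³.
Deposited infill = 0.10 × 25.6 = 2.56 cm³.
Support = 0.05 × 46.5 = 2.325 cm³.
Deposited volume = 20.9 + 2.56 + 2.325, so 25.785 cm³.
Mass = 25.785 × 1.26 = 32.4891 g.
At $81/kg: 32.4891/1000 × 81 = $2.63.

$2.63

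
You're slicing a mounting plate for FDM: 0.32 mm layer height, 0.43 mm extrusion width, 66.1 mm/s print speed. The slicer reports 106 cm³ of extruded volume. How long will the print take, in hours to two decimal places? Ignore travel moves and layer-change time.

3.24 hours

Bead cross-section = 0.32 × 0.43 = 0.1376 mm².
Toolpath length = 106 cm³ / 0.1376 mm² = 106000 / 0.1376 = 770348.8 mm.
Print-move time = 770348.8 / 66.1, so 11654.3 s.
11654.3 s = 3.24 hours.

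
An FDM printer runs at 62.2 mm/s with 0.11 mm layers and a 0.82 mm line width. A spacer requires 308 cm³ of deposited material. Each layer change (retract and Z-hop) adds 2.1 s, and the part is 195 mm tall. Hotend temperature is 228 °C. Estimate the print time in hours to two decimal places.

Extrusion cross-section = 0.11 × 0.82 = 0.0902 mm².
Path length: 308000 mm³ / 0.0902 mm² → 3414634.1 mm.
Print-move time = 3414634.1 / 62.2 = 54897.7 s.
Number of layers: 195 / 0.11 → 1773 (rounded up).
Non-print overhead = 1773 × 2.1, so 3723.3 s.
Altogether 54897.7 + 3723.3 = 58621 s, i.e. 16.28 hours.

16.28 hours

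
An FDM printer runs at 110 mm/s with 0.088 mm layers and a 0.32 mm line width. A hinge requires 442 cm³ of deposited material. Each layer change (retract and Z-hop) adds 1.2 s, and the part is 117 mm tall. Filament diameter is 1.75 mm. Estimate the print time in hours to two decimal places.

Bead cross-section = 0.088 × 0.32, so 0.02816 mm².
Toolpath length = 442 cm³ / 0.02816 mm² = 442000 / 0.02816 = 15696022.7 mm.
Print-move time = 15696022.7 / 110, so 142691.1 s.
Layer count = ceil(117 / 0.088) = 1330.
Non-print overhead = 1330 × 1.2, so 1596 s.
Altogether 142691.1 + 1596 = 144287.1 s, i.e. 40.08 hours.

40.08 hours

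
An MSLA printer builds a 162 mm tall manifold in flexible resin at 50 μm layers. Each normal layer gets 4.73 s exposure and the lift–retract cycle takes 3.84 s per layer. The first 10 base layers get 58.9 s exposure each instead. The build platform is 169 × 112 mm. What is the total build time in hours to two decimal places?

7.86 hours

Layer count = ceil(162 / 0.05) = 3240.
Bottom layers: 10 × (58.9 + 3.84) → 627.4 s.
Remaining layers = 3230 × (4.73 + 3.84) = 27681.1 s.
Total = 627.4 + 27681.1 = 28308.5 s = 7.86 hours.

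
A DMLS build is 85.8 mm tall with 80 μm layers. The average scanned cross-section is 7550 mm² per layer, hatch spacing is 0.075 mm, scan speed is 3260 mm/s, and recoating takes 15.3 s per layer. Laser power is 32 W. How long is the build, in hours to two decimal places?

Number of layers: 85.8 / 0.08 → 1073 (rounded up).
Scan path per layer: 7550 / 0.075 → 100666.7 mm.
Laser time per layer = 100666.7 / 3260, so 30.8794 s.
Layer cycle: 30.8794 + 15.3 → 46.1794 s.
Total: 1073 × 46.1794 s = 49550.4962 s → 13.76 hours.

13.76 hours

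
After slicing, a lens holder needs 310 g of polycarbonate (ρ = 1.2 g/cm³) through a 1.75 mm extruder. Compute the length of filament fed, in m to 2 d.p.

Volume = 310 g / 1.2 g·cm⁻³ = 258.3333 cm³ = 258333.3 mm³.
Cross-section of 1.75 mm filament: π·(1.75/2)² = 2.4053 mm².
Length = 258333.3 / 2.4053 = 107401.7 mm = 107.40 m.

107.40 m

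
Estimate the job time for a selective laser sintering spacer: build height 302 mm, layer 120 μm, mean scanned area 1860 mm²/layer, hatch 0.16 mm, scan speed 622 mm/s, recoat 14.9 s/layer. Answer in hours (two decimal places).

23.48 hours

Layer count = ceil(302 / 0.12) = 2517.
Per-layer scan distance = 1860 / 0.16, so 11625 mm.
Per-layer scan time = 11625 / 622 = 18.6897 s.
Per-layer time = 18.6897 + 14.9, so 33.5897 s.
2517 layers × 33.5897 s/layer = 84545.2749 s, i.e. 23.48 hours.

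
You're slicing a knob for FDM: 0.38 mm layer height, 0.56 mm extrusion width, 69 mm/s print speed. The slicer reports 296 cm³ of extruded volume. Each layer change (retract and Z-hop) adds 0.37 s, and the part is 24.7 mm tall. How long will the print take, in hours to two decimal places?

Extrusion cross-section = 0.38 × 0.56 = 0.2128 mm².
Total extruded path = 296000/0.2128 = 1390977.4 mm.
Extrusion time = 1390977.4 / 69 = 20159.1 s.
Layers = ⌈24.7/0.38⌉ = 65.
Z-hop total: 65 × 0.37 → 24.05 s.
Total = 20159.1 + 24.05 = 20183.15 s = 5.61 hours.

5.61 hours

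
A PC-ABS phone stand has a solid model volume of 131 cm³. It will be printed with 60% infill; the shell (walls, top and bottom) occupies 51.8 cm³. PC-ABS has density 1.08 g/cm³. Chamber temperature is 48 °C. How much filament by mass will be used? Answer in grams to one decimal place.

Interior volume: 131 − 51.8 → 79.2 cm³.
Deposited infill = 0.60 × 79.2, so 47.52 cm³.
Total printed volume: 51.8 + 47.52 → 99.32 cm³.
Mass: 99.32 × 1.08 → 107.2656 g.

107.3 g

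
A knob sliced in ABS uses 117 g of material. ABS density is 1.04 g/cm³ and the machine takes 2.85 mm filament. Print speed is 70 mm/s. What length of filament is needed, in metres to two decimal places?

Extruded volume: 117/1.04 = 112.5 cm³ (112500 mm³).
Filament cross-section = π × (2.85/2)² = 6.3794 mm².
Length = 112500 / 6.3794 = 17634.89 mm = 17.63 m.

17.63 m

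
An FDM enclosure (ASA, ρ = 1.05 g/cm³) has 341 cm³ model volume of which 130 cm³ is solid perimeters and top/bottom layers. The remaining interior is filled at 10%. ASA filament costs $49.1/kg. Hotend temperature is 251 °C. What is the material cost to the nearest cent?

Interior volume = 341 − 130 = 211 cm³.
Deposited infill = 0.10 × 211 = 21.1 cm³.
Total extruded: 130 + 21.1 → 151.1 cm³.
Mass = 151.1 × 1.05 = 158.655 g.
Cost = 158.655 g / 1000 × $49.1/kg = $7.79.

$7.79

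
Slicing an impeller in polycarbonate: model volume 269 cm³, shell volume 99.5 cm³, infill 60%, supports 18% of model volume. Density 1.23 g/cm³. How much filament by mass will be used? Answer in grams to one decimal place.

Infill region = 269 − 99.5, so 169.5 cm³.
Infill volume: 0.60 × 169.5 → 101.7 cm³.
Support: 0.18 × 269 → 48.42 cm³.
Total printed volume = 99.5 + 101.7 + 48.42 = 249.62 cm³.
Mass = 249.62 × 1.23, so 307.0326 g.

307.0 g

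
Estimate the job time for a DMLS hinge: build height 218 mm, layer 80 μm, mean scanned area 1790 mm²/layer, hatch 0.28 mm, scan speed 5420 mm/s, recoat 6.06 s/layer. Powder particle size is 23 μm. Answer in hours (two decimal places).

5.48 hours

Layer count = ceil(218 / 0.08) = 2725.
Scan path per layer = 1790 / 0.28, so 6392.9 mm.
Per-layer scan time: 6392.9 / 5420 → 1.1795 s.
Time per layer: 1.1795 + 6.06 → 7.2395 s.
Build time = 2725 × 7.2395 = 19727.6375 s = 5.48 hours.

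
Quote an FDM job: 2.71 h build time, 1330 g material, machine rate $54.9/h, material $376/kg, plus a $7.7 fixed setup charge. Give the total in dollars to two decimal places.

Machine cost = 54.9 × 2.71, so $148.779.
Feedstock cost: 376 × 1330/1000 → $500.08.
Adding setup: 148.779 + 500.08 + 7.7 → 656.559 ≈ $656.56.

$656.56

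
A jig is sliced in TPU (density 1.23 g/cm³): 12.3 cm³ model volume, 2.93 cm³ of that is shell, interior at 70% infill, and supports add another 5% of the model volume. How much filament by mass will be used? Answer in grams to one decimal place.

Infill region = 12.3 − 2.93, so 9.37 cm³.
Infill deposited = 0.70 × 9.37, so 6.559 cm³.
Support = 0.05 × 12.3 = 0.615 cm³.
Total printed volume = 2.93 + 6.559 + 0.615 = 10.104 cm³.
Mass = 10.104 × 1.23, so 12.42792 g.

12.4 g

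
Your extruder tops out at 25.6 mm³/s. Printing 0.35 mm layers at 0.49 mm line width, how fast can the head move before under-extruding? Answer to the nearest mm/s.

Extrusion cross-section: 0.35 × 0.49 → 0.1715 mm².
Max speed = 25.6 / 0.1715 = 149.27 ≈ 149 mm/s.

149 mm/s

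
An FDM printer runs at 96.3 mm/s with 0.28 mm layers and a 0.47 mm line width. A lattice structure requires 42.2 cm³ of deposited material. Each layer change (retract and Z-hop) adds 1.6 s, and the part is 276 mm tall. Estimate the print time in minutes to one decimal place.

Line area: 0.28 × 0.47 → 0.1316 mm².
Total extruded path = 42200/0.1316 = 320668.7 mm.
Extrusion time: 320668.7 / 96.3 → 3329.9 s.
Number of layers: 276 / 0.28 → 986 (rounded up).
Non-print overhead: 986 × 1.6 → 1577.6 s.
Altogether 3329.9 + 1577.6 = 4907.5 s, i.e. 81.8 minutes.

81.8 minutes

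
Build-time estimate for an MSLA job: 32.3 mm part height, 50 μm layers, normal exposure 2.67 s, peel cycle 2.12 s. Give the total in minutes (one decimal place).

51.6 minutes

Number of layers: 32.3 / 0.05 → 646 (rounded up).
Each layer takes = 2.67 + 2.12, so 4.79 s.
Build time: 646 × 4.79 s = 3094.34 s, i.e. 51.6 minutes.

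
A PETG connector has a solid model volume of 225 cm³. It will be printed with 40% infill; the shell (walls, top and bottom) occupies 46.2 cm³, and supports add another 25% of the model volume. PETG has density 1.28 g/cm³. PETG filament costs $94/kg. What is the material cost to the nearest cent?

$20.93

Interior volume: 225 − 46.2 → 178.8 cm³.
Infill deposited: 0.40 × 178.8 → 71.52 cm³.
Support: 0.25 × 225 → 56.25 cm³.
Total printed volume: 46.2 + 71.52 + 56.25 → 173.97 cm³.
Mass = 173.97 × 1.28, so 222.6816 g.
At $94/kg: 222.6816/1000 × 94 = $20.93.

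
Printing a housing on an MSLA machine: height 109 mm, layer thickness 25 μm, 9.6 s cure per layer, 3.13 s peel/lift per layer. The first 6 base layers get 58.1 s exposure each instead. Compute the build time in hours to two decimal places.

Layer count = ceil(109 / 0.025) = 4360.
Base layers = 6 × (58.1 + 3.13) = 367.38 s.
Remaining layers = 4354 × (9.6 + 3.13), so 55426.42 s.
Total = 367.38 + 55426.42 = 55793.8 s = 15.50 hours.

15.50 hours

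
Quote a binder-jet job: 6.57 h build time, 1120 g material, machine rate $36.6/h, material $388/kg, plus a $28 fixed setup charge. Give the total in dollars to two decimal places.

Time charge = 36.6 × 6.57, so $240.462.
Material cost = 388 × 1120/1000, so $434.56.
Total = 240.462 + 434.56 + 28 = 703.022 ≈ $703.02.

$703.02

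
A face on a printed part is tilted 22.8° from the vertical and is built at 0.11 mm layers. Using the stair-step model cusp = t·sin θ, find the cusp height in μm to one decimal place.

42.6 μm

Cusp = layer height × sin(22.8°) = 0.11 × 0.3875 = 0.042625 mm = 42.6 μm.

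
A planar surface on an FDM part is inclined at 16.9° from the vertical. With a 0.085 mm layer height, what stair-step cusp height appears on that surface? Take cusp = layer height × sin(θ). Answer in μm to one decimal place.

24.7 μm

sin(16.9°) = 0.2907, so cusp = 0.085 × 0.2907 = 0.02471 mm → 24.7 μm.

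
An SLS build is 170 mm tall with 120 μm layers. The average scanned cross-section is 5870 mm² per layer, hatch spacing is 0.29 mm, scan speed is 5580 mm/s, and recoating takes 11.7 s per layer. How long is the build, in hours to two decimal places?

Layers = ⌈170/0.12⌉ = 1417.
Hatch length per layer = 5870 / 0.29, so 20241.4 mm.
Scan time per layer: 20241.4 / 5580 → 3.6275 s.
Time per layer = 3.6275 + 11.7 = 15.3275 s.
1417 layers × 15.3275 s/layer = 21719.0675 s, i.e. 6.03 hours.

6.03 hours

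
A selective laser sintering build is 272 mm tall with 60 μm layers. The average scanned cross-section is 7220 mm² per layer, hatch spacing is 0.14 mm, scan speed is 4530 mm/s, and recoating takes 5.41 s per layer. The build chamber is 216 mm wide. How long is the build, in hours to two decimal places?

Layer count = ceil(272 / 0.06) = 4534.
Per-layer scan distance = 7220 / 0.14 = 51571.4 mm.
Scan time per layer: 51571.4 / 4530 → 11.3844 s.
Layer cycle = 11.3844 + 5.41 = 16.7944 s.
Total: 4534 × 16.7944 s = 76145.8096 s → 21.15 hours.

21.15 hours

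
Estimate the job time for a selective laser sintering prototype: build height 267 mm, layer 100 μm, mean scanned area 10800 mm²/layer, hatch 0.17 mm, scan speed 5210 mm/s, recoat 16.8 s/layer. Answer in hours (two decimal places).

Layers = ⌈267/0.1⌉ = 2670.
Scan path per layer: 10800 / 0.17 → 63529.4 mm.
Laser time per layer = 63529.4 / 5210 = 12.1937 s.
Layer cycle = 12.1937 + 16.8, so 28.9937 s.
Build time = 2670 × 28.9937 = 77413.179 s = 21.50 hours.

21.50 hours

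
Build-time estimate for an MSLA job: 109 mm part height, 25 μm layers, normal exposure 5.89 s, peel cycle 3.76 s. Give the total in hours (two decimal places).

Layer count = ceil(109 / 0.025) = 4360.
Per-layer time = 5.89 + 3.76, so 9.65 s.
Total = 4360 × 9.65 = 42074 s = 11.69 hours.

11.69 hours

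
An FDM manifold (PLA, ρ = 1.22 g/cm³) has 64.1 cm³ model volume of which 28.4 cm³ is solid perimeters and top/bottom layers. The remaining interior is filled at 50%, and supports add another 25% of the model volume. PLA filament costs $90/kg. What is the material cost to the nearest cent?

$6.84

Volume inside the shell = 64.1 − 28.4 = 35.7 cm³.
Infill volume = 0.50 × 35.7, so 17.85 cm³.
Support = 0.25 × 64.1 = 16.025 cm³.
Total extruded = 28.4 + 17.85 + 16.025 = 62.275 cm³.
Mass = 62.275 × 1.22 = 75.9755 g.
Cost = 75.9755 g / 1000 × $90/kg = $6.84.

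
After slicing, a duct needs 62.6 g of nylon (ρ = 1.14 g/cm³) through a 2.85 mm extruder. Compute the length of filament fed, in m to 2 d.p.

8.61 m

Volume = 62.6 g / 1.14 g·cm⁻³ = 54.9123 cm³ = 54912.3 mm³.
Filament cross-section = π × (2.85/2)² = 6.3794 mm².
Length = 54912.3 / 6.3794 = 8607.75 mm = 8.61 m.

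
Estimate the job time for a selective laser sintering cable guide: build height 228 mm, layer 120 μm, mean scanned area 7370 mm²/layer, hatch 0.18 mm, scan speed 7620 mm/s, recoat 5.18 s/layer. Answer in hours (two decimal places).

Layer count = ceil(228 / 0.12) = 1900.
Hatch length per layer = 7370 / 0.18 = 40944.4 mm.
Per-layer scan time: 40944.4 / 7620 → 5.3733 s.
Per-layer time = 5.3733 + 5.18 = 10.5533 s.
1900 layers × 10.5533 s/layer = 20051.27 s, i.e. 5.57 hours.

5.57 hours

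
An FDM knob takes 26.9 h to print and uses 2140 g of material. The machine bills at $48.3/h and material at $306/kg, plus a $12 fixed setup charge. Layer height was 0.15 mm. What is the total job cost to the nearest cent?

$1966.11

Machine cost: 48.3 × 26.9 → $1299.27.
Feedstock cost = 306 × 2140/1000, so $654.84.
Total = 1299.27 + 654.84 + 12 = $1966.11.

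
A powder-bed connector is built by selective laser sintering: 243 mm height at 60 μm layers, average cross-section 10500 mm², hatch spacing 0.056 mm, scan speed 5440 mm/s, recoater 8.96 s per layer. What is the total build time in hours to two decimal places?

48.86 hours

Layer count = ceil(243 / 0.06) = 4050.
Scan path per layer: 10500 / 0.056 → 187500 mm.
Per-layer scan time = 187500 / 5440 = 34.4669 s.
Per-layer time: 34.4669 + 8.96 → 43.4269 s.
4050 layers × 43.4269 s/layer = 175878.945 s, i.e. 48.86 hours.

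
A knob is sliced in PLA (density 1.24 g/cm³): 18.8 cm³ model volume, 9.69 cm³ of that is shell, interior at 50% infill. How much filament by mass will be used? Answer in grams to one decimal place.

Infill region: 18.8 − 9.69 → 9.11 cm³.
Infill deposited = 0.50 × 9.11 = 4.555 cm³.
Total printed volume = 9.69 + 4.555 = 14.245 cm³.
Mass = 14.245 × 1.24, so 17.6638 g.

17.7 g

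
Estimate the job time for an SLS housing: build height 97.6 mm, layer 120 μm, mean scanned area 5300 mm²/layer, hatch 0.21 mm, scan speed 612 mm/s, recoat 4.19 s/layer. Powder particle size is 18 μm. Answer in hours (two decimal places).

10.27 hours

Layers = ⌈97.6/0.12⌉ = 814.
Hatch length per layer = 5300 / 0.21 = 25238.1 mm.
Per-layer scan time = 25238.1 / 612, so 41.2387 s.
Layer cycle: 41.2387 + 4.19 → 45.4287 s.
Build time = 814 × 45.4287 = 36978.9618 s = 10.27 hours.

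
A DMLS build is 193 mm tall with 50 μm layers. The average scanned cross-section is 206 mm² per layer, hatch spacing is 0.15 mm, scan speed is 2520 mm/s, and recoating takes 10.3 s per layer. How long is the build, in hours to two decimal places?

11.63 hours

Layers = ⌈193/0.05⌉ = 3860.
Hatch length per layer = 206 / 0.15, so 1373.3 mm.
Laser time per layer = 1373.3 / 2520 = 0.545 s.
Per-layer time: 0.545 + 10.3 → 10.845 s.
3860 layers × 10.845 s/layer = 41861.7 s, i.e. 11.63 hours.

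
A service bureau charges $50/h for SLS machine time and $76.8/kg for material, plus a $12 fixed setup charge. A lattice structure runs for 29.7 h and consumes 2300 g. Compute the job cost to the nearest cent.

$1673.64

Time charge: 50 × 29.7 → $1485.00.
Material charge = 76.8 × 2300/1000 = $176.64.
Adding setup: 1485.00 + 176.64 + 12 → $1673.64.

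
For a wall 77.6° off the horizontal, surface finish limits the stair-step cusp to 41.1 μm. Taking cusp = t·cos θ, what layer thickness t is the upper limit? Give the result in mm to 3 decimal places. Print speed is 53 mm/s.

0.191 mm

Layer height = cusp / cos(77.6°) = 0.0411 / 0.2147 = 0.191 mm.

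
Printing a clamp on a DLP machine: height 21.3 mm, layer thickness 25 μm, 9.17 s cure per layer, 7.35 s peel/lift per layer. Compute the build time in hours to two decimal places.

Layer count = ceil(21.3 / 0.025) = 852.
Per-layer time = 9.17 + 7.35 = 16.52 s.
Build time: 852 × 16.52 s = 14075.04 s, i.e. 3.91 hours.

3.91 hours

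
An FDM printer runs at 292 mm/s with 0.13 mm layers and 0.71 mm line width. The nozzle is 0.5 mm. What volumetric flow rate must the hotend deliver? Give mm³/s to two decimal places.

26.95

Extrusion cross-section = 0.13 × 0.71 = 0.0923 mm².
Q = v·A = 292 × 0.0923 = 26.95 mm³/s.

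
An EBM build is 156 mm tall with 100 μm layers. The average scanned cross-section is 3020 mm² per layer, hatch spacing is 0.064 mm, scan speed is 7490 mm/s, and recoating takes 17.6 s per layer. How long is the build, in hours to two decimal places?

10.36 hours

Layer count = ceil(156 / 0.1) = 1560.
Scan path per layer: 3020 / 0.064 → 47187.5 mm.
Scan time per layer = 47187.5 / 7490, so 6.3001 s.
Layer cycle = 6.3001 + 17.6 = 23.9001 s.
Total: 1560 × 23.9001 s = 37284.156 s → 10.36 hours.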